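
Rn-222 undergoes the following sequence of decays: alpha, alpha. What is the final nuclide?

Start: (A, Z) = (222, 86).
After α: (218, 84).
After α: (214, 82).
Z = 82 is lead.

Pb-214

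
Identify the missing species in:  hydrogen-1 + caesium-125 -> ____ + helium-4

Conserve mass number: 1 + 125 = A + 4, so A = 122.
Conserve atomic number: 1 + 55 = Z + 2, so Z = 54.
Z = 54 is xenon, so the species is xenon-122.

Xe-122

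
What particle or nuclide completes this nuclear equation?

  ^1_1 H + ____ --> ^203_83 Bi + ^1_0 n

Pb-203

Conserve mass number: 1 + A = 203 + 1, so A = 203.
Conserve atomic number: 1 + Z = 83 + 0, so Z = 82.
Z = 82 is lead, so the species is ^203_82 Pb.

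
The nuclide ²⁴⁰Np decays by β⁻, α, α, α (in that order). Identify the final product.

Ra-228

Start: (A, Z) = (240, 93).
After β⁻: (240, 94).
After α: (236, 92).
After α: (232, 90).
After α: (228, 88).
Z = 88 is radium.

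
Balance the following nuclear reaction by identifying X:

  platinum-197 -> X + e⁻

Conserve mass number: 197 = A + 0, so A = 197.
Conserve atomic number: 78 = Z − 1, so Z = 79.
Z = 79 is gold, so the species is gold-197.

Au-197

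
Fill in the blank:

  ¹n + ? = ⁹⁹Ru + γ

Conserve mass number: 1 + A = 99 + 0, so A = 98.
Conserve atomic number: 0 + Z = 44 + 0, so Z = 44.
Z = 44 is ruthenium, so the species is ⁹⁸Ru.

Ru-98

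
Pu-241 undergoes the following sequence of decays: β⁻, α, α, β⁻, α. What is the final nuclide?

Start: (A, Z) = (241, 94).
After β⁻: (241, 95).
After α: (237, 93).
After α: (233, 91).
After β⁻: (233, 92).
After α: (229, 90).
Z = 90 is thorium.

Th-229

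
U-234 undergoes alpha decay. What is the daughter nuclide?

Alpha decay: mass number changes by -4, atomic number by -2.
A: 234 − 4 = 230; Z: 92 − 2 = 90.
Z = 90 is thorium, so the daughter is Th-230.

Th-230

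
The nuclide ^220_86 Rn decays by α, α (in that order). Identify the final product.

Start: (A, Z) = (220, 86).
After α: (216, 84).
After α: (212, 82).
Z = 82 is lead.

Pb-212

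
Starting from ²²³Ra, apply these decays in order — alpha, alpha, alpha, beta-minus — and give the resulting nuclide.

Start: (A, Z) = (223, 88).
After α: (219, 86).
After α: (215, 84).
After α: (211, 82).
After β⁻: (211, 83).
Z = 83 is bismuth.

Bi-211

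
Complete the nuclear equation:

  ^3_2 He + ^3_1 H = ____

Conserve mass number: 3 + 3 = A, so A = 6.
Conserve atomic number: 2 + 1 = Z, so Z = 3.
Z = 3 is lithium, so the species is ^6_3 Li.

Li-6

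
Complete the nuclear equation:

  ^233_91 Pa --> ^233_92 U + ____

beta-minus particle

Conserve mass number: 233 = 233 + A, so A = 0.
Conserve atomic number: 91 = 92 + Z, so Z = -1.
A = 0 and Z = -1 is ^0_-1 e — a beta-minus particle.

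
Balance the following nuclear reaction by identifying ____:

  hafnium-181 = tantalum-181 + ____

Conserve mass number: 181 = 181 + A, so A = 0.
Conserve atomic number: 72 = 73 + Z, so Z = -1.
A = 0 and Z = -1 is e⁻ — a beta-minus particle.

beta-minus particle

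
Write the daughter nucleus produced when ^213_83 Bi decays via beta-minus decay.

Beta-minus decay: mass number changes by +0, atomic number by +1.
A: 213 = 213; Z: 83 + 1 = 84.
Z = 84 is polonium, so the daughter is ^213_84 Po.

Po-213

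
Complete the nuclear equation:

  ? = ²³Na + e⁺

Conserve mass number: A = 23 + 0, so A = 23.
Conserve atomic number: Z = 11 + 1, so Z = 12.
Z = 12 is magnesium, so the species is ²³Mg.

Mg-23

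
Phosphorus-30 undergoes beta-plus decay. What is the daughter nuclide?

Beta-plus decay: mass number changes by +0, atomic number by -1.
A: 30 = 30; Z: 15 − 1 = 14.
Z = 14 is silicon, so the daughter is silicon-30.

Si-30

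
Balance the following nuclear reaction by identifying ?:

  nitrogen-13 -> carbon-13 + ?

positron

Conserve mass number: 13 = 13 + A, so A = 0.
Conserve atomic number: 7 = 6 + Z, so Z = 1.
A = 0 and Z = 1 is e⁺ — a positron.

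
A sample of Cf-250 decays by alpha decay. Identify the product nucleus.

Cm-246

Alpha decay: mass number changes by -4, atomic number by -2.
A: 250 − 4 = 246; Z: 98 − 2 = 96.
Z = 96 is curium, so the daughter is Cm-246.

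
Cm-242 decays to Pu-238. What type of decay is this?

alpha decay

ΔA = 238 − 242 = -4; ΔZ = 94 − 96 = -2.
A drops by 4 and Z drops by 2 — the signature of alpha emission.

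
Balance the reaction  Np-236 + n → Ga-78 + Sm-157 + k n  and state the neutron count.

Conserve mass number: 237 = 78 + 157 + k, so k = 237 − 235 = 2.
Check atomic number: 93 = 31 + 62 + 0 = 93. ✓

2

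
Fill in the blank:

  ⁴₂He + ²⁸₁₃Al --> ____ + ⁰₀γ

P-32

Conserve mass number: 4 + 28 = A + 0, so A = 32.
Conserve atomic number: 2 + 13 = Z + 0, so Z = 15.
Z = 15 is phosphorus, so the species is ³²₁₅P.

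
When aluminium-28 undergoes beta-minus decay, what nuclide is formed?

Si-28

Beta-minus decay: mass number changes by +0, atomic number by +1.
A: 28 = 28; Z: 13 + 1 = 14.
Z = 14 is silicon, so the daughter is silicon-28.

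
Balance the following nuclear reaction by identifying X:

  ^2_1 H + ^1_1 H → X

He-3

Conserve mass number: 2 + 1 = A, so A = 3.
Conserve atomic number: 1 + 1 = Z, so Z = 2.
Z = 2 is helium, so the species is ^3_2 He.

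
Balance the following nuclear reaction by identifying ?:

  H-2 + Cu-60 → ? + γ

Zn-62

Conserve mass number: 2 + 60 = A + 0, so A = 62.
Conserve atomic number: 1 + 29 = Z + 0, so Z = 30.
Z = 30 is zinc, so the species is Zn-62.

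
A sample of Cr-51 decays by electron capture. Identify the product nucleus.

Electron capture: mass number changes by +0, atomic number by -1.
A: 51 = 51; Z: 24 − 1 = 23.
Z = 23 is vanadium, so the daughter is V-51.

V-51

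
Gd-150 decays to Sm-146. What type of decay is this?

ΔA = 146 − 150 = -4; ΔZ = 62 − 64 = -2.
A drops by 4 and Z drops by 2 — the signature of alpha emission.

alpha decay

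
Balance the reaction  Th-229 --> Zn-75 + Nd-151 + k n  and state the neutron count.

3

Conserve mass number: 229 = 75 + 151 + k, so k = 229 − 226 = 3.
Check atomic number: 90 = 30 + 60 + 0 = 90. ✓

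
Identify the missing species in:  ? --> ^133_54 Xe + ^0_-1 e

Conserve mass number: A = 133 + 0, so A = 133.
Conserve atomic number: Z = 54 − 1, so Z = 53.
Z = 53 is iodine, so the species is ^133_53 I.

I-133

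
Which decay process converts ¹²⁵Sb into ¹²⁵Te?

beta-minus decay

ΔA = 125 − 125 = 0; ΔZ = 52 − 51 = +1.
A is unchanged and Z rises by 1 — a neutron has become a proton (β⁻ decay).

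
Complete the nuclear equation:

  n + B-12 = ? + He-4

Li-9

Conserve mass number: 1 + 12 = A + 4, so A = 9.
Conserve atomic number: 0 + 5 = Z + 2, so Z = 3.
Z = 3 is lithium, so the species is Li-9.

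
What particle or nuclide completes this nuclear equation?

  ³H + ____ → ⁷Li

alpha particle

Conserve mass number: 3 + A = 7, so A = 4.
Conserve atomic number: 1 + Z = 3, so Z = 2.
A = 4 and Z = 2 is ⁴He — an alpha particle.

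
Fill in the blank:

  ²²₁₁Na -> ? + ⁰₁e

Conserve mass number: 22 = A + 0, so A = 22.
Conserve atomic number: 11 = Z + 1, so Z = 10.
Z = 10 is neon, so the species is ²²₁₀Ne.

Ne-22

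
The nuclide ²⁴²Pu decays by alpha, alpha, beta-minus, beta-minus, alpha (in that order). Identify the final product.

Th-230

Start: (A, Z) = (242, 94).
After α: (238, 92).
After α: (234, 90).
After β⁻: (234, 91).
After β⁻: (234, 92).
After α: (230, 90).
Z = 90 is thorium.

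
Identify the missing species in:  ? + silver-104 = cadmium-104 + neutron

Conserve mass number: A + 104 = 104 + 1, so A = 1.
Conserve atomic number: Z + 47 = 48 + 0, so Z = 1.
A = 1 and Z = 1 is hydrogen-1 — a proton.

proton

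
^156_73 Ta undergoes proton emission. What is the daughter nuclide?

Proton emission: mass number changes by -1, atomic number by -1.
A: 156 − 1 = 155; Z: 73 − 1 = 72.
Z = 72 is hafnium, so the daughter is ^155_72 Hf.

Hf-155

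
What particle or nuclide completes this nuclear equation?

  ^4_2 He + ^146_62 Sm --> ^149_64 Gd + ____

Conserve mass number: 4 + 146 = 149 + A, so A = 1.
Conserve atomic number: 2 + 62 = 64 + Z, so Z = 0.
A = 1 and Z = 0 is ^1_0 n — a neutron.

neutron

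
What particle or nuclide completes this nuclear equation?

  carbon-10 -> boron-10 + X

Conserve mass number: 10 = 10 + A, so A = 0.
Conserve atomic number: 6 = 5 + Z, so Z = 1.
A = 0 and Z = 1 is e⁺ — a positron.

positron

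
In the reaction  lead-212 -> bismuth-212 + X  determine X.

Conserve mass number: 212 = 212 + A, so A = 0.
Conserve atomic number: 82 = 83 + Z, so Z = -1.
A = 0 and Z = -1 is e⁻ — a beta-minus particle.

beta-minus particle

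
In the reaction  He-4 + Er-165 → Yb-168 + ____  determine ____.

Conserve mass number: 4 + 165 = 168 + A, so A = 1.
Conserve atomic number: 2 + 68 = 70 + Z, so Z = 0.
A = 1 and Z = 0 is n — a neutron.

neutron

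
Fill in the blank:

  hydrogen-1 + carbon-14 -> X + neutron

N-14

Conserve mass number: 1 + 14 = A + 1, so A = 14.
Conserve atomic number: 1 + 6 = Z + 0, so Z = 7.
Z = 7 is nitrogen, so the species is nitrogen-14.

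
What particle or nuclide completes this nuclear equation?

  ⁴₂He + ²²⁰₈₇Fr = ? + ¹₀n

Conserve mass number: 4 + 220 = A + 1, so A = 223.
Conserve atomic number: 2 + 87 = Z + 0, so Z = 89.
Z = 89 is actinium, so the species is ²²³₈₉Ac.

Ac-223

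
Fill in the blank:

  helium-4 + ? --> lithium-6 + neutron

Conserve mass number: 4 + A = 6 + 1, so A = 3.
Conserve atomic number: 2 + Z = 3 + 0, so Z = 1.
A = 3 and Z = 1 is hydrogen-3 — a triton.

triton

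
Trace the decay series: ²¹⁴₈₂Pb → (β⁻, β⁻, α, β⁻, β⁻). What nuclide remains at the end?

Start: (A, Z) = (214, 82).
After β⁻: (214, 83).
After β⁻: (214, 84).
After α: (210, 82).
After β⁻: (210, 83).
After β⁻: (210, 84).
Z = 84 is polonium.

Po-210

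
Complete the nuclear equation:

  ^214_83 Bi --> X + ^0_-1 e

Po-214

Conserve mass number: 214 = A + 0, so A = 214.
Conserve atomic number: 83 = Z − 1, so Z = 84.
Z = 84 is polonium, so the species is ^214_84 Po.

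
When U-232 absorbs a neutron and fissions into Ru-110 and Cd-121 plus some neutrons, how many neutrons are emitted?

Conserve mass number: 233 = 110 + 121 + k, so k = 233 − 231 = 2.
Check atomic number: 92 = 44 + 48 + 0 = 92. ✓

2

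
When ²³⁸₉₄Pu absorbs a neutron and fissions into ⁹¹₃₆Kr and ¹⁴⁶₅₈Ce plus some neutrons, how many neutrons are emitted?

Conserve mass number: 239 = 91 + 146 + k, so k = 239 − 237 = 2.
Check atomic number: 94 = 36 + 58 + 0 = 94. ✓

2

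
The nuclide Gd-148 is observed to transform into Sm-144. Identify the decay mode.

alpha decay

ΔA = 144 − 148 = -4; ΔZ = 62 − 64 = -2.
A drops by 4 and Z drops by 2 — the signature of alpha emission.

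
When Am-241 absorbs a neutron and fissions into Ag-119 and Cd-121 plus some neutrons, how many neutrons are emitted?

Conserve mass number: 242 = 119 + 121 + k, so k = 242 − 240 = 2.
Check atomic number: 95 = 47 + 48 + 0 = 95. ✓

2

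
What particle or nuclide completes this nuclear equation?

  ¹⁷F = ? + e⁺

Conserve mass number: 17 = A + 0, so A = 17.
Conserve atomic number: 9 = Z + 1, so Z = 8.
Z = 8 is oxygen, so the species is ¹⁷O.

O-17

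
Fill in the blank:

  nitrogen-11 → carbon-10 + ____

Conserve mass number: 11 = 10 + A, so A = 1.
Conserve atomic number: 7 = 6 + Z, so Z = 1.
A = 1 and Z = 1 is hydrogen-1 — a proton.

proton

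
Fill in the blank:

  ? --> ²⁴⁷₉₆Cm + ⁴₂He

Conserve mass number: A = 247 + 4, so A = 251.
Conserve atomic number: Z = 96 + 2, so Z = 98.
Z = 98 is californium, so the species is ²⁵¹₉₈Cf.

Cf-251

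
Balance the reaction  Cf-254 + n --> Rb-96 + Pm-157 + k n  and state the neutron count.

Conserve mass number: 255 = 96 + 157 + k, so k = 255 − 253 = 2.
Check atomic number: 98 = 37 + 61 + 0 = 98. ✓

2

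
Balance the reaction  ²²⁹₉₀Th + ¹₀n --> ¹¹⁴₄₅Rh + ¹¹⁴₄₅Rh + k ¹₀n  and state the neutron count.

Conserve mass number: 230 = 114 + 114 + k, so k = 230 − 228 = 2.
Check atomic number: 90 = 45 + 45 + 0 = 90. ✓

2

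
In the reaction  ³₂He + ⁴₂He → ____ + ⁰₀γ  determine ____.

Be-7

Conserve mass number: 3 + 4 = A + 0, so A = 7.
Conserve atomic number: 2 + 2 = Z + 0, so Z = 4.
Z = 4 is beryllium, so the species is ⁷₄Be.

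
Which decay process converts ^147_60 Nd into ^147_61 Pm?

beta-minus decay

ΔA = 147 − 147 = 0; ΔZ = 61 − 60 = +1.
A is unchanged and Z rises by 1 — a neutron has become a proton (β⁻ decay).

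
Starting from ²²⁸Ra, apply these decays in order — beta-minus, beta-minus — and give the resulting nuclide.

Th-228

Start: (A, Z) = (228, 88).
After β⁻: (228, 89).
After β⁻: (228, 90).
Z = 90 is thorium.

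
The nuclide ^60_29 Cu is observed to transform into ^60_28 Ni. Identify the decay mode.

ΔA = 60 − 60 = 0; ΔZ = 28 − 29 = -1.
A is unchanged and Z drops by 1 — a proton has become a neutron (β⁺ emission or electron capture).

beta-plus decay or electron capture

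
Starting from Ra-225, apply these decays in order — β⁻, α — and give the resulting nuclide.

Fr-221

Start: (A, Z) = (225, 88).
After β⁻: (225, 89).
After α: (221, 87).
Z = 87 is francium.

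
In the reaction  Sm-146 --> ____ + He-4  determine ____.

Nd-142

Conserve mass number: 146 = A + 4, so A = 142.
Conserve atomic number: 62 = Z + 2, so Z = 60.
Z = 60 is neodymium, so the species is Nd-142.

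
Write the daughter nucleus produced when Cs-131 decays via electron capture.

Xe-131

Electron capture: mass number changes by +0, atomic number by -1.
A: 131 = 131; Z: 55 − 1 = 54.
Z = 54 is xenon, so the daughter is Xe-131.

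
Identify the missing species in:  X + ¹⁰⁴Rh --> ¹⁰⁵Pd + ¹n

deuteron

Conserve mass number: A + 104 = 105 + 1, so A = 2.
Conserve atomic number: Z + 45 = 46 + 0, so Z = 1.
A = 2 and Z = 1 is ²H — a deuteron.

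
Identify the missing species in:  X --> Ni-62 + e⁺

Conserve mass number: A = 62 + 0, so A = 62.
Conserve atomic number: Z = 28 + 1, so Z = 29.
Z = 29 is copper, so the species is Cu-62.

Cu-62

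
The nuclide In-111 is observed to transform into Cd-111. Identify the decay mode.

beta-plus decay or electron capture

ΔA = 111 − 111 = 0; ΔZ = 48 − 49 = -1.
A is unchanged and Z drops by 1 — a proton has become a neutron (β⁺ emission or electron capture).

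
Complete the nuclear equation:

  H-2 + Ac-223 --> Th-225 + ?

gamma ray

Conserve mass number: 2 + 223 = 225 + A, so A = 0.
Conserve atomic number: 1 + 89 = 90 + Z, so Z = 0.
A = 0 and Z = 0 is γ — a gamma ray.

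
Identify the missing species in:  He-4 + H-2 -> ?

Li-6

Conserve mass number: 4 + 2 = A, so A = 6.
Conserve atomic number: 2 + 1 = Z, so Z = 3.
Z = 3 is lithium, so the species is Li-6.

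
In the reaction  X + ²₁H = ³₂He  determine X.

proton

Conserve mass number: A + 2 = 3, so A = 1.
Conserve atomic number: Z + 1 = 2, so Z = 1.
A = 1 and Z = 1 is ¹₁H — a proton.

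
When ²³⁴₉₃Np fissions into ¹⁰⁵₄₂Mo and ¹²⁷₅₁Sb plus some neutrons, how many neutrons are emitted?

2

Conserve mass number: 234 = 105 + 127 + k, so k = 234 − 232 = 2.
Check atomic number: 93 = 42 + 51 + 0 = 93. ✓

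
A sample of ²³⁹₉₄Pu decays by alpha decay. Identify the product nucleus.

Alpha decay: mass number changes by -4, atomic number by -2.
A: 239 − 4 = 235; Z: 94 − 2 = 92.
Z = 92 is uranium, so the daughter is ²³⁵₉₂U.

U-235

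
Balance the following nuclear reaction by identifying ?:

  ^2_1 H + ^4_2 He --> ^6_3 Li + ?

gamma ray

Conserve mass number: 2 + 4 = 6 + A, so A = 0.
Conserve atomic number: 1 + 2 = 3 + Z, so Z = 0.
A = 0 and Z = 0 is ^0_0 γ — a gamma ray.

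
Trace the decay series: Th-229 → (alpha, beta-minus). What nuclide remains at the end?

Ac-225

Start: (A, Z) = (229, 90).
After α: (225, 88).
After β⁻: (225, 89).
Z = 89 is actinium.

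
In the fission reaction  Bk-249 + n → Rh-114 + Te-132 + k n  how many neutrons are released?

4

Conserve mass number: 250 = 114 + 132 + k, so k = 250 − 246 = 4.
Check atomic number: 97 = 45 + 52 + 0 = 97. ✓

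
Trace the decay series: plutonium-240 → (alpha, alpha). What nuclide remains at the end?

Th-232

Start: (A, Z) = (240, 94).
After α: (236, 92).
After α: (232, 90).
Z = 90 is thorium.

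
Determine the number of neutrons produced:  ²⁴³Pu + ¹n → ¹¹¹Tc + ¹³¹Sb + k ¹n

2

Conserve mass number: 244 = 111 + 131 + k, so k = 244 − 242 = 2.
Check atomic number: 94 = 43 + 51 + 0 = 94. ✓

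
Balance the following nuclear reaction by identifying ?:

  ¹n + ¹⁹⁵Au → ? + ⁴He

Conserve mass number: 1 + 195 = A + 4, so A = 192.
Conserve atomic number: 0 + 79 = Z + 2, so Z = 77.
Z = 77 is iridium, so the species is ¹⁹²Ir.

Ir-192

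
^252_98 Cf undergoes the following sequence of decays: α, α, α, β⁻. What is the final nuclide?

Start: (A, Z) = (252, 98).
After α: (248, 96).
After α: (244, 94).
After α: (240, 92).
After β⁻: (240, 93).
Z = 93 is neptunium.

Np-240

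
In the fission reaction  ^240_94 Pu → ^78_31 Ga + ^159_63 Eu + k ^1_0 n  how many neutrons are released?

Conserve mass number: 240 = 78 + 159 + k, so k = 240 − 237 = 3.
Check atomic number: 94 = 31 + 63 + 0 = 94. ✓

3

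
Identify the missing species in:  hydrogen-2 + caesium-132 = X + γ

Ba-134

Conserve mass number: 2 + 132 = A + 0, so A = 134.
Conserve atomic number: 1 + 55 = Z + 0, so Z = 56.
Z = 56 is barium, so the species is barium-134.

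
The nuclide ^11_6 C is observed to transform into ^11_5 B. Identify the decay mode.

ΔA = 11 − 11 = 0; ΔZ = 5 − 6 = -1.
A is unchanged and Z drops by 1 — a proton has become a neutron (β⁺ emission or electron capture).

beta-plus decay or electron capture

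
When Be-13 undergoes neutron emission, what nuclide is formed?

Be-12

Neutron emission: mass number changes by -1, atomic number by +0.
A: 13 − 1 = 12; Z: 4 = 4.
Z = 4 is beryllium, so the daughter is Be-12.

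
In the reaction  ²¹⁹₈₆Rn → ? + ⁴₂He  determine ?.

Conserve mass number: 219 = A + 4, so A = 215.
Conserve atomic number: 86 = Z + 2, so Z = 84.
Z = 84 is polonium, so the species is ²¹⁵₈₄Po.

Po-215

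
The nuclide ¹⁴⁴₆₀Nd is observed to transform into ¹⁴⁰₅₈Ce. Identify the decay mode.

alpha decay

ΔA = 140 − 144 = -4; ΔZ = 58 − 60 = -2.
A drops by 4 and Z drops by 2 — the signature of alpha emission.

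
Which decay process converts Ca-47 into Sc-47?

ΔA = 47 − 47 = 0; ΔZ = 21 − 20 = +1.
A is unchanged and Z rises by 1 — a neutron has become a proton (β⁻ decay).

beta-minus decay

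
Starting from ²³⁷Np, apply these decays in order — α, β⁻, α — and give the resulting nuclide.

Th-229

Start: (A, Z) = (237, 93).
After α: (233, 91).
After β⁻: (233, 92).
After α: (229, 90).
Z = 90 is thorium.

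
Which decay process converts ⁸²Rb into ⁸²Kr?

beta-plus decay or electron capture

ΔA = 82 − 82 = 0; ΔZ = 36 − 37 = -1.
A is unchanged and Z drops by 1 — a proton has become a neutron (β⁺ emission or electron capture).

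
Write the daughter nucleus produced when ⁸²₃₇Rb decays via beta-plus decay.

Kr-82

Beta-plus decay: mass number changes by +0, atomic number by -1.
A: 82 = 82; Z: 37 − 1 = 36.
Z = 36 is krypton, so the daughter is ⁸²₃₆Kr.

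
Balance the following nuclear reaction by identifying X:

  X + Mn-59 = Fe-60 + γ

proton

Conserve mass number: A + 59 = 60 + 0, so A = 1.
Conserve atomic number: Z + 25 = 26 + 0, so Z = 1.
A = 1 and Z = 1 is H-1 — a proton.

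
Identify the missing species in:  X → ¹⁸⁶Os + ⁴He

Conserve mass number: A = 186 + 4, so A = 190.
Conserve atomic number: Z = 76 + 2, so Z = 78.
Z = 78 is platinum, so the species is ¹⁹⁰Pt.

Pt-190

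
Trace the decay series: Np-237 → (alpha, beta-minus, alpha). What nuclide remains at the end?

Start: (A, Z) = (237, 93).
After α: (233, 91).
After β⁻: (233, 92).
After α: (229, 90).
Z = 90 is thorium.

Th-229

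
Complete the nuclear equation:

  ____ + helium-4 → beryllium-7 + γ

He-3

Conserve mass number: A + 4 = 7 + 0, so A = 3.
Conserve atomic number: Z + 2 = 4 + 0, so Z = 2.
Z = 2 is helium, so the species is helium-3.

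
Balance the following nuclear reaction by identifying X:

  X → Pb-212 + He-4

Po-216

Conserve mass number: A = 212 + 4, so A = 216.
Conserve atomic number: Z = 82 + 2, so Z = 84.
Z = 84 is polonium, so the species is Po-216.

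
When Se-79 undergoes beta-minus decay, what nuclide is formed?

Beta-minus decay: mass number changes by +0, atomic number by +1.
A: 79 = 79; Z: 34 + 1 = 35.
Z = 35 is bromine, so the daughter is Br-79.

Br-79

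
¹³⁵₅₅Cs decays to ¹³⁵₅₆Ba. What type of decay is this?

ΔA = 135 − 135 = 0; ΔZ = 56 − 55 = +1.
A is unchanged and Z rises by 1 — a neutron has become a proton (β⁻ decay).

beta-minus decay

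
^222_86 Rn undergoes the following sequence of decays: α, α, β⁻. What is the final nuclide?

Bi-214

Start: (A, Z) = (222, 86).
After α: (218, 84).
After α: (214, 82).
After β⁻: (214, 83).
Z = 83 is bismuth.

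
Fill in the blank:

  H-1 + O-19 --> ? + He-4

Conserve mass number: 1 + 19 = A + 4, so A = 16.
Conserve atomic number: 1 + 8 = Z + 2, so Z = 7.
Z = 7 is nitrogen, so the species is N-16.

N-16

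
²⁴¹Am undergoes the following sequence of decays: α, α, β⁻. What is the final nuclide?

U-233

Start: (A, Z) = (241, 95).
After α: (237, 93).
After α: (233, 91).
After β⁻: (233, 92).
Z = 92 is uranium.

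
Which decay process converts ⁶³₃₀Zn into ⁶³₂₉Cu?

ΔA = 63 − 63 = 0; ΔZ = 29 − 30 = -1.
A is unchanged and Z drops by 1 — a proton has become a neutron (β⁺ emission or electron capture).

beta-plus decay or electron capture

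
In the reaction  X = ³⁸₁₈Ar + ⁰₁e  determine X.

K-38

Conserve mass number: A = 38 + 0, so A = 38.
Conserve atomic number: Z = 18 + 1, so Z = 19.
Z = 19 is potassium, so the species is ³⁸₁₉K.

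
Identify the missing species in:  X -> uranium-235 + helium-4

Conserve mass number: A = 235 + 4, so A = 239.
Conserve atomic number: Z = 92 + 2, so Z = 94.
Z = 94 is plutonium, so the species is plutonium-239.

Pu-239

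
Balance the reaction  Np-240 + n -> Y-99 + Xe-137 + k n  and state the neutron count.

Conserve mass number: 241 = 99 + 137 + k, so k = 241 − 236 = 5.
Check atomic number: 93 = 39 + 54 + 0 = 93. ✓

5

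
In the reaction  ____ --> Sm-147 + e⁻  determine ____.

Conserve mass number: A = 147 + 0, so A = 147.
Conserve atomic number: Z = 62 − 1, so Z = 61.
Z = 61 is promethium, so the species is Pm-147.

Pm-147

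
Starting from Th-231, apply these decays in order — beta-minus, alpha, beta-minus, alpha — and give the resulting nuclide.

Ra-223

Start: (A, Z) = (231, 90).
After β⁻: (231, 91).
After α: (227, 89).
After β⁻: (227, 90).
After α: (223, 88).
Z = 88 is radium.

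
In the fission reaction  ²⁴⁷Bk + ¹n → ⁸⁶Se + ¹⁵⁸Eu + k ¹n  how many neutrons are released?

4

Conserve mass number: 248 = 86 + 158 + k, so k = 248 − 244 = 4.
Check atomic number: 97 = 34 + 63 + 0 = 97. ✓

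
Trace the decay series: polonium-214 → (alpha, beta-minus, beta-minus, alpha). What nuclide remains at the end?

Start: (A, Z) = (214, 84).
After α: (210, 82).
After β⁻: (210, 83).
After β⁻: (210, 84).
After α: (206, 82).
Z = 82 is lead.

Pb-206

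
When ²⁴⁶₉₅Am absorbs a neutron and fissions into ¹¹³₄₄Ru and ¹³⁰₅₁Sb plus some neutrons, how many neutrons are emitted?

Conserve mass number: 247 = 113 + 130 + k, so k = 247 − 243 = 4.
Check atomic number: 95 = 44 + 51 + 0 = 95. ✓

4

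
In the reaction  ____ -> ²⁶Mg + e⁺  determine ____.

Conserve mass number: A = 26 + 0, so A = 26.
Conserve atomic number: Z = 12 + 1, so Z = 13.
Z = 13 is aluminium, so the species is ²⁶Al.

Al-26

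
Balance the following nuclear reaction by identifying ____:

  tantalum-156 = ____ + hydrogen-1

Hf-155

Conserve mass number: 156 = A + 1, so A = 155.
Conserve atomic number: 73 = Z + 1, so Z = 72.
Z = 72 is hafnium, so the species is hafnium-155.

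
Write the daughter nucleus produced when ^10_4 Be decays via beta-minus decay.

Beta-minus decay: mass number changes by +0, atomic number by +1.
A: 10 = 10; Z: 4 + 1 = 5.
Z = 5 is boron, so the daughter is ^10_5 B.

B-10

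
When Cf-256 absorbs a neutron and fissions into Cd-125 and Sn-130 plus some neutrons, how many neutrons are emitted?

2

Conserve mass number: 257 = 125 + 130 + k, so k = 257 − 255 = 2.
Check atomic number: 98 = 48 + 50 + 0 = 98. ✓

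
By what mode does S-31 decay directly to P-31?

ΔA = 31 − 31 = 0; ΔZ = 15 − 16 = -1.
A is unchanged and Z drops by 1 — a proton has become a neutron (β⁺ emission or electron capture).

beta-plus decay or electron capture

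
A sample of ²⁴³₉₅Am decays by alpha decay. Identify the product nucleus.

Np-239

Alpha decay: mass number changes by -4, atomic number by -2.
A: 243 − 4 = 239; Z: 95 − 2 = 93.
Z = 93 is neptunium, so the daughter is ²³⁹₉₃Np.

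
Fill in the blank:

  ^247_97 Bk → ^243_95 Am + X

Conserve mass number: 247 = 243 + A, so A = 4.
Conserve atomic number: 97 = 95 + Z, so Z = 2.
A = 4 and Z = 2 is ^4_2 He — an alpha particle.

alpha particle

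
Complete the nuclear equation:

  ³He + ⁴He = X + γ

Be-7

Conserve mass number: 3 + 4 = A + 0, so A = 7.
Conserve atomic number: 2 + 2 = Z + 0, so Z = 4.
Z = 4 is beryllium, so the species is ⁷Be.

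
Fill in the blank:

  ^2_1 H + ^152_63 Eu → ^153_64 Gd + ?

Conserve mass number: 2 + 152 = 153 + A, so A = 1.
Conserve atomic number: 1 + 63 = 64 + Z, so Z = 0.
A = 1 and Z = 0 is ^1_0 n — a neutron.

neutron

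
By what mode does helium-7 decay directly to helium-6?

ΔA = 6 − 7 = -1; ΔZ = 2 − 2 = +0.
A drops by 1 with Z unchanged — a neutron was emitted.

neutron emission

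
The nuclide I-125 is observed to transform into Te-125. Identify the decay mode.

beta-plus decay or electron capture

ΔA = 125 − 125 = 0; ΔZ = 52 − 53 = -1.
A is unchanged and Z drops by 1 — a proton has become a neutron (β⁺ emission or electron capture).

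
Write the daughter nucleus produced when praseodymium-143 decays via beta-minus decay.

Nd-143

Beta-minus decay: mass number changes by +0, atomic number by +1.
A: 143 = 143; Z: 59 + 1 = 60.
Z = 60 is neodymium, so the daughter is neodymium-143.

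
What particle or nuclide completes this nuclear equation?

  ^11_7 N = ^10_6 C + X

proton

Conserve mass number: 11 = 10 + A, so A = 1.
Conserve atomic number: 7 = 6 + Z, so Z = 1.
A = 1 and Z = 1 is ^1_1 H — a proton.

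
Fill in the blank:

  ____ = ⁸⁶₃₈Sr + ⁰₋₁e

Rb-86

Conserve mass number: A = 86 + 0, so A = 86.
Conserve atomic number: Z = 38 − 1, so Z = 37.
Z = 37 is rubidium, so the species is ⁸⁶₃₇Rb.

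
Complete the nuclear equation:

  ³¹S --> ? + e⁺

Conserve mass number: 31 = A + 0, so A = 31.
Conserve atomic number: 16 = Z + 1, so Z = 15.
Z = 15 is phosphorus, so the species is ³¹P.

P-31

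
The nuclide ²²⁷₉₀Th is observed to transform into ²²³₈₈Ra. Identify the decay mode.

alpha decay

ΔA = 223 − 227 = -4; ΔZ = 88 − 90 = -2.
A drops by 4 and Z drops by 2 — the signature of alpha emission.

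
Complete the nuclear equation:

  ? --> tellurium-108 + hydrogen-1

Conserve mass number: A = 108 + 1, so A = 109.
Conserve atomic number: Z = 52 + 1, so Z = 53.
Z = 53 is iodine, so the species is iodine-109.

I-109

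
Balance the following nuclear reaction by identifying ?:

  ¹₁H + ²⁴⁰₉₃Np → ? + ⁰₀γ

Conserve mass number: 1 + 240 = A + 0, so A = 241.
Conserve atomic number: 1 + 93 = Z + 0, so Z = 94.
Z = 94 is plutonium, so the species is ²⁴¹₉₄Pu.

Pu-241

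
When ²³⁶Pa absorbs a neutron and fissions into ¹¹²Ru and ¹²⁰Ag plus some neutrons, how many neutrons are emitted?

5

Conserve mass number: 237 = 112 + 120 + k, so k = 237 − 232 = 5.
Check atomic number: 91 = 44 + 47 + 0 = 91. ✓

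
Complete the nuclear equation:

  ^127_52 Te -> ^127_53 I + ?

beta-minus particle

Conserve mass number: 127 = 127 + A, so A = 0.
Conserve atomic number: 52 = 53 + Z, so Z = -1.
A = 0 and Z = -1 is ^0_-1 e — a beta-minus particle.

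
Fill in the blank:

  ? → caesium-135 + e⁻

Xe-135

Conserve mass number: A = 135 + 0, so A = 135.
Conserve atomic number: Z = 55 − 1, so Z = 54.
Z = 54 is xenon, so the species is xenon-135.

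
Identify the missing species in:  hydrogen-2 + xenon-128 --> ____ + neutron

Conserve mass number: 2 + 128 = A + 1, so A = 129.
Conserve atomic number: 1 + 54 = Z + 0, so Z = 55.
Z = 55 is caesium, so the species is caesium-129.

Cs-129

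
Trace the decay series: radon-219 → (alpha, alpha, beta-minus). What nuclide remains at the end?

Start: (A, Z) = (219, 86).
After α: (215, 84).
After α: (211, 82).
After β⁻: (211, 83).
Z = 83 is bismuth.

Bi-211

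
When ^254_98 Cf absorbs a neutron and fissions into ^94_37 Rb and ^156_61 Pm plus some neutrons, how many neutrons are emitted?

Conserve mass number: 255 = 94 + 156 + k, so k = 255 − 250 = 5.
Check atomic number: 98 = 37 + 61 + 0 = 98. ✓

5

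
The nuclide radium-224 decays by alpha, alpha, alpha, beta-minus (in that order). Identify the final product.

Start: (A, Z) = (224, 88).
After α: (220, 86).
After α: (216, 84).
After α: (212, 82).
After β⁻: (212, 83).
Z = 83 is bismuth.

Bi-212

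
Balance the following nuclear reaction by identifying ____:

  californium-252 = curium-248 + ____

Conserve mass number: 252 = 248 + A, so A = 4.
Conserve atomic number: 98 = 96 + Z, so Z = 2.
A = 4 and Z = 2 is helium-4 — an alpha particle.

alpha particle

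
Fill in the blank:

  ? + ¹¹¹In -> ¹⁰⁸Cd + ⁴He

Conserve mass number: A + 111 = 108 + 4, so A = 1.
Conserve atomic number: Z + 49 = 48 + 2, so Z = 1.
A = 1 and Z = 1 is ¹H — a proton.

proton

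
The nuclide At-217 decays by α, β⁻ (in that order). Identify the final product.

Start: (A, Z) = (217, 85).
After α: (213, 83).
After β⁻: (213, 84).
Z = 84 is polonium.

Po-213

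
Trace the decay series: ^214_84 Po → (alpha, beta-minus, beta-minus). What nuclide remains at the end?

Start: (A, Z) = (214, 84).
After α: (210, 82).
After β⁻: (210, 83).
After β⁻: (210, 84).
Z = 84 is polonium.

Po-210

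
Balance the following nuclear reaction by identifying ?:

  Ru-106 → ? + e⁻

Conserve mass number: 106 = A + 0, so A = 106.
Conserve atomic number: 44 = Z − 1, so Z = 45.
Z = 45 is rhodium, so the species is Rh-106.

Rh-106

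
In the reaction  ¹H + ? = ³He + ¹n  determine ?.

triton

Conserve mass number: 1 + A = 3 + 1, so A = 3.
Conserve atomic number: 1 + Z = 2 + 0, so Z = 1.
A = 3 and Z = 1 is ³H — a triton.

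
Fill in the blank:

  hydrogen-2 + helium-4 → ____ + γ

Conserve mass number: 2 + 4 = A + 0, so A = 6.
Conserve atomic number: 1 + 2 = Z + 0, so Z = 3.
Z = 3 is lithium, so the species is lithium-6.

Li-6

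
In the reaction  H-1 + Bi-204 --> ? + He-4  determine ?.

Conserve mass number: 1 + 204 = A + 4, so A = 201.
Conserve atomic number: 1 + 83 = Z + 2, so Z = 82.
Z = 82 is lead, so the species is Pb-201.

Pb-201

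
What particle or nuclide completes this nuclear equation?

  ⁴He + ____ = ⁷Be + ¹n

Conserve mass number: 4 + A = 7 + 1, so A = 4.
Conserve atomic number: 2 + Z = 4 + 0, so Z = 2.
A = 4 and Z = 2 is ⁴He — an alpha particle.

alpha particle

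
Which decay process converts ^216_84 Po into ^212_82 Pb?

alpha decay

ΔA = 212 − 216 = -4; ΔZ = 82 − 84 = -2.
A drops by 4 and Z drops by 2 — the signature of alpha emission.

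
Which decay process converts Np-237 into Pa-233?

ΔA = 233 − 237 = -4; ΔZ = 91 − 93 = -2.
A drops by 4 and Z drops by 2 — the signature of alpha emission.

alpha decay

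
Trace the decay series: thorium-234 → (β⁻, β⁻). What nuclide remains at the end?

U-234

Start: (A, Z) = (234, 90).
After β⁻: (234, 91).
After β⁻: (234, 92).
Z = 92 is uranium.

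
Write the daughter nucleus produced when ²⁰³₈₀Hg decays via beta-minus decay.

Tl-203

Beta-minus decay: mass number changes by +0, atomic number by +1.
A: 203 = 203; Z: 80 + 1 = 81.
Z = 81 is thallium, so the daughter is ²⁰³₈₁Tl.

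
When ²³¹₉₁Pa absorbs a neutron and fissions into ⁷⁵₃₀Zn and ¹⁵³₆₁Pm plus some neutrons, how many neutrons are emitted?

4

Conserve mass number: 232 = 75 + 153 + k, so k = 232 − 228 = 4.
Check atomic number: 91 = 30 + 61 + 0 = 91. ✓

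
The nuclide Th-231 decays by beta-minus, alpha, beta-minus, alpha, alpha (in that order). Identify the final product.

Start: (A, Z) = (231, 90).
After β⁻: (231, 91).
After α: (227, 89).
After β⁻: (227, 90).
After α: (223, 88).
After α: (219, 86).
Z = 86 is radon.

Rn-219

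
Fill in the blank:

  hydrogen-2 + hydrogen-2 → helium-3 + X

neutron

Conserve mass number: 2 + 2 = 3 + A, so A = 1.
Conserve atomic number: 1 + 1 = 2 + Z, so Z = 0.
A = 1 and Z = 0 is neutron — a neutron.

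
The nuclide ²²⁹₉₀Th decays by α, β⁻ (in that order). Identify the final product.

Ac-225

Start: (A, Z) = (229, 90).
After α: (225, 88).
After β⁻: (225, 89).
Z = 89 is actinium.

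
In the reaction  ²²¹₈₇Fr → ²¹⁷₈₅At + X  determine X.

Conserve mass number: 221 = 217 + A, so A = 4.
Conserve atomic number: 87 = 85 + Z, so Z = 2.
A = 4 and Z = 2 is ⁴₂He — an alpha particle.

alpha particle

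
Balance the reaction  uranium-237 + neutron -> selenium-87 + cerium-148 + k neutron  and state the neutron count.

3

Conserve mass number: 238 = 87 + 148 + k, so k = 238 − 235 = 3.
Check atomic number: 92 = 34 + 58 + 0 = 92. ✓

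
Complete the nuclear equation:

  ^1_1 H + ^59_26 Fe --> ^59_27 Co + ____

Conserve mass number: 1 + 59 = 59 + A, so A = 1.
Conserve atomic number: 1 + 26 = 27 + Z, so Z = 0.
A = 1 and Z = 0 is ^1_0 n — a neutron.

neutron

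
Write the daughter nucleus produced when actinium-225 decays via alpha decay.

Alpha decay: mass number changes by -4, atomic number by -2.
A: 225 − 4 = 221; Z: 89 − 2 = 87.
Z = 87 is francium, so the daughter is francium-221.

Fr-221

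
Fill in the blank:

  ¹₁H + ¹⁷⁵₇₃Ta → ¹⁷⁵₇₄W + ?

neutron

Conserve mass number: 1 + 175 = 175 + A, so A = 1.
Conserve atomic number: 1 + 73 = 74 + Z, so Z = 0.
A = 1 and Z = 0 is ¹₀n — a neutron.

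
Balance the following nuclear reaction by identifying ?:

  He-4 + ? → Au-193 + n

Conserve mass number: 4 + A = 193 + 1, so A = 190.
Conserve atomic number: 2 + Z = 79 + 0, so Z = 77.
Z = 77 is iridium, so the species is Ir-190.

Ir-190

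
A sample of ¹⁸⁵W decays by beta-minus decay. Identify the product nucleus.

Beta-minus decay: mass number changes by +0, atomic number by +1.
A: 185 = 185; Z: 74 + 1 = 75.
Z = 75 is rhenium, so the daughter is ¹⁸⁵Re.

Re-185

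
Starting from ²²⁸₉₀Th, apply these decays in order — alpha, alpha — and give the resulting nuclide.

Rn-220

Start: (A, Z) = (228, 90).
After α: (224, 88).
After α: (220, 86).
Z = 86 is radon.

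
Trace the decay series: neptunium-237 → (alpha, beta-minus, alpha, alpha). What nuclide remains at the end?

Start: (A, Z) = (237, 93).
After α: (233, 91).
After β⁻: (233, 92).
After α: (229, 90).
After α: (225, 88).
Z = 88 is radium.

Ra-225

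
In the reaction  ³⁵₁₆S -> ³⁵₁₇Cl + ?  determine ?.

beta-minus particle

Conserve mass number: 35 = 35 + A, so A = 0.
Conserve atomic number: 16 = 17 + Z, so Z = -1.
A = 0 and Z = -1 is ⁰₋₁e — a beta-minus particle.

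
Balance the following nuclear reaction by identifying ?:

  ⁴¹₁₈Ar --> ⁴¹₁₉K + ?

Conserve mass number: 41 = 41 + A, so A = 0.
Conserve atomic number: 18 = 19 + Z, so Z = -1.
A = 0 and Z = -1 is ⁰₋₁e — a beta-minus particle.

beta-minus particle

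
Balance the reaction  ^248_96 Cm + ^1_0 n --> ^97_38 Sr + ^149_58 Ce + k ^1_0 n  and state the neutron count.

Conserve mass number: 249 = 97 + 149 + k, so k = 249 − 246 = 3.
Check atomic number: 96 = 38 + 58 + 0 = 96. ✓

3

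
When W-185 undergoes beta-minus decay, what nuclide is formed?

Re-185

Beta-minus decay: mass number changes by +0, atomic number by +1.
A: 185 = 185; Z: 74 + 1 = 75.
Z = 75 is rhenium, so the daughter is Re-185.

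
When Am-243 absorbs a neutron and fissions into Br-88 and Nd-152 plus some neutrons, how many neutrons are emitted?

4

Conserve mass number: 244 = 88 + 152 + k, so k = 244 − 240 = 4.
Check atomic number: 95 = 35 + 60 + 0 = 95. ✓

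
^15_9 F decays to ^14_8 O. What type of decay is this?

ΔA = 14 − 15 = -1; ΔZ = 8 − 9 = -1.
A drops by 1 and Z drops by 1 — a proton was emitted.

proton emission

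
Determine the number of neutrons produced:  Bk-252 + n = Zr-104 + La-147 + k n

Conserve mass number: 253 = 104 + 147 + k, so k = 253 − 251 = 2.
Check atomic number: 97 = 40 + 57 + 0 = 97. ✓

2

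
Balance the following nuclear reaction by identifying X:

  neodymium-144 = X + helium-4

Conserve mass number: 144 = A + 4, so A = 140.
Conserve atomic number: 60 = Z + 2, so Z = 58.
Z = 58 is cerium, so the species is cerium-140.

Ce-140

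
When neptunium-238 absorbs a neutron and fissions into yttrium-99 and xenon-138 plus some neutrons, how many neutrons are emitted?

Conserve mass number: 239 = 99 + 138 + k, so k = 239 − 237 = 2.
Check atomic number: 93 = 39 + 54 + 0 = 93. ✓

2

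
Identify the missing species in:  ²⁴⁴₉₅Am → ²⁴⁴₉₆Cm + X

beta-minus particle

Conserve mass number: 244 = 244 + A, so A = 0.
Conserve atomic number: 95 = 96 + Z, so Z = -1.
A = 0 and Z = -1 is ⁰₋₁e — a beta-minus particle.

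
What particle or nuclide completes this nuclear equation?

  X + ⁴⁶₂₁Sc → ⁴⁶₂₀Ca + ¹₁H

neutron

Conserve mass number: A + 46 = 46 + 1, so A = 1.
Conserve atomic number: Z + 21 = 20 + 1, so Z = 0.
A = 1 and Z = 0 is ¹₀n — a neutron.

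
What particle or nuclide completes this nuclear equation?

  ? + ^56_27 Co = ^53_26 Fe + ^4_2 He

proton

Conserve mass number: A + 56 = 53 + 4, so A = 1.
Conserve atomic number: Z + 27 = 26 + 2, so Z = 1.
A = 1 and Z = 1 is ^1_1 H — a proton.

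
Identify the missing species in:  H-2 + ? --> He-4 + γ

deuteron

Conserve mass number: 2 + A = 4 + 0, so A = 2.
Conserve atomic number: 1 + Z = 2 + 0, so Z = 1.
A = 2 and Z = 1 is H-2 — a deuteron.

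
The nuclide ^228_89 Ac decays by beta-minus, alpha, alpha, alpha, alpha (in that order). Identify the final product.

Start: (A, Z) = (228, 89).
After β⁻: (228, 90).
After α: (224, 88).
After α: (220, 86).
After α: (216, 84).
After α: (212, 82).
Z = 82 is lead.

Pb-212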